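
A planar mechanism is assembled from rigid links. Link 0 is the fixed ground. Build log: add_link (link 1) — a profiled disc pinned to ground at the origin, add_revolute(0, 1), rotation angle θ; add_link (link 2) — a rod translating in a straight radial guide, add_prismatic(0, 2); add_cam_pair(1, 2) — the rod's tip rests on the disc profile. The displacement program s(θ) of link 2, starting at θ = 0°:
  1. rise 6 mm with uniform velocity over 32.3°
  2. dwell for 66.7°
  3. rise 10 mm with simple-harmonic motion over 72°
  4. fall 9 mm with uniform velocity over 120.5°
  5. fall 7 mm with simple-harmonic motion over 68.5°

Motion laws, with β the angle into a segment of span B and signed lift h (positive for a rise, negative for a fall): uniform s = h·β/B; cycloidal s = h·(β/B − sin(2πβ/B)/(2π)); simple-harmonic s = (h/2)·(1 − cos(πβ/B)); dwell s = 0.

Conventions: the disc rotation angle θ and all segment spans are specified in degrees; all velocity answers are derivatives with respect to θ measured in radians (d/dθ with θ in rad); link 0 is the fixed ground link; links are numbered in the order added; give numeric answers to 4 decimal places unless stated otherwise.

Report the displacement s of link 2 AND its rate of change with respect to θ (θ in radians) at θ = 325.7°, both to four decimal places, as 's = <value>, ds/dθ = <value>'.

seg 1 [0°–32.3°] uniform, h=6: full span → s += 6 → s = 6.0000
seg 2 [32.3°–99°] dwell: s stays 6.0000
seg 3 [99°–171°] simple-harmonic, h=10: full span → s += 10 → s = 16.0000
seg 4 [171°–291.5°] uniform, h=-9: full span → s += -9 → s = 7.0000
seg 5 [291.5°–360°] simple-harmonic, h=-7: θ=325.7° here. β=34.2, B=68.5. -7/2·(1 − cos(π·0.4993)) = -3.4920 → s = 3.5080
velocity in seg [291.5°–360°] (simple-harmonic), θ in radians: β = 34.2° = 0.5969 rad, B = 68.5° = 1.1956 rad; ds/dθ = (πh/(2B)) sin(πβ/B) = (π·(-7)/(2·1.1956)) sin(π·0.4993) = -9.197056 mm/rad

s = 3.5080, ds/dθ = -9.1971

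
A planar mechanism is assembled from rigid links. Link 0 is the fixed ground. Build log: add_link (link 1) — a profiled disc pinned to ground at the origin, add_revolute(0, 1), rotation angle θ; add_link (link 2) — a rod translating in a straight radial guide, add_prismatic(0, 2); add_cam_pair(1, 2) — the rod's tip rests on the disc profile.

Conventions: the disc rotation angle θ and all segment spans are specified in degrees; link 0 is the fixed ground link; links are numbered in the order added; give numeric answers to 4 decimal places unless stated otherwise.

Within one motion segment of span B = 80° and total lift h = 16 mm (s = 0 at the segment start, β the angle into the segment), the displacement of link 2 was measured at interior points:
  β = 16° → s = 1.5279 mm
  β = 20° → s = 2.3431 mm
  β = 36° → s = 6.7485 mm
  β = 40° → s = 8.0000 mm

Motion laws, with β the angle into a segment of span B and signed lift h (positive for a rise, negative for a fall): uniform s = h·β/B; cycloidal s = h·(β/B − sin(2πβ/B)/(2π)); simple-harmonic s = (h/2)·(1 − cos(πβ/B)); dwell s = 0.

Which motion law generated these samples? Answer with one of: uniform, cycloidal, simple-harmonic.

candidates at β/B = r: uniform s = h·r (linear in β); cycloidal s = h·(r − sin(2πr)/(2π)); simple-harmonic s = (h/2)(1 − cos(πr))
β=16°: printed 1.5279 | uniform 3.2000, cycloidal 0.7782, simple-harmonic 1.5279
β=20°: printed 2.3431 | uniform 4.0000, cycloidal 1.4535, simple-harmonic 2.3431
β=36°: printed 6.7485 | uniform 7.2000, cycloidal 6.4131, simple-harmonic 6.7485
β=40°: printed 8.0000 | uniform 8.0000, cycloidal 8.0000, simple-harmonic 8.0000
only one law matches every sample → simple-harmonic

simple-harmonic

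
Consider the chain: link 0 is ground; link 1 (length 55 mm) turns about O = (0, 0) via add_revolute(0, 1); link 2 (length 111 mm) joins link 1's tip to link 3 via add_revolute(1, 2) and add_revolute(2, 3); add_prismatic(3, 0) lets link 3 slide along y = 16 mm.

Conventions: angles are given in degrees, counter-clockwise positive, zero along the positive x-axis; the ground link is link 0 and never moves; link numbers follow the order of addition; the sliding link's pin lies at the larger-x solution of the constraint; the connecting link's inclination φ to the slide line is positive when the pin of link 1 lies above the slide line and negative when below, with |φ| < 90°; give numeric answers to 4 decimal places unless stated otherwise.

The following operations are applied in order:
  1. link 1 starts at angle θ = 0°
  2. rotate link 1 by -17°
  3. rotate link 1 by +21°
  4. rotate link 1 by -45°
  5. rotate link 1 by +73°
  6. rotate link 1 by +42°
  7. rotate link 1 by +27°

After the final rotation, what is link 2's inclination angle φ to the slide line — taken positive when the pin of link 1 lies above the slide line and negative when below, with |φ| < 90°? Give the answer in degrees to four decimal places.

geometry: r = 55 mm, L = 111 mm, e = 16 mm; θ starts at 0°
rotate link 1 by -17°: θ ← 0° -17° = -17°
rotate link 1 by +21°: θ ← -17° +21° = 4°
rotate link 1 by -45°: θ ← 4° -45° = -41°
rotate link 1 by +73°: θ ← -41° +73° = 32°
rotate link 1 by +42°: θ ← 32° +42° = 74°
rotate link 1 by +27°: θ ← 74° +27° = 101°
h = r sin θ − e = 53.989495 − 16 = 37.989495
sin φ = h / L = 37.989495 / 111 = 0.34224770
φ = arcsin(0.34224770) = 20.013876°

20.0139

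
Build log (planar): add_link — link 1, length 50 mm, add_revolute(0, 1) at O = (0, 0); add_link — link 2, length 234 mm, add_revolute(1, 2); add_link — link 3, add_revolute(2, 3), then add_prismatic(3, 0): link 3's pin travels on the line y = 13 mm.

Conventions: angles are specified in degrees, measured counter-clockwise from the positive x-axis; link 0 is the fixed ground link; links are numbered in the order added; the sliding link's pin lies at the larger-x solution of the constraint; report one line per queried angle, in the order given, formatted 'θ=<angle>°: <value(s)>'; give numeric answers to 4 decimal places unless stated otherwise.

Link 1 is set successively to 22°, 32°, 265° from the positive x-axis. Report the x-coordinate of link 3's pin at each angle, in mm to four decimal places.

geometry: r = 50 mm, L = 234 mm, e = 13 mm
θ=22°: crank pin P = (r cos θ, r sin θ) = (46.359193, 18.730330)
θ=22°: h = r sin θ − e = 18.730330 − 13 = 5.730330
θ=22°: x = r cos θ + √(L² − h²) = 46.359193 + 233.929826 = 280.289018
θ=32°: crank pin P = (r cos θ, r sin θ) = (42.402405, 26.495963)
θ=32°: h = r sin θ − e = 26.495963 − 13 = 13.495963
θ=32°: x = r cos θ + √(L² − h²) = 42.402405 + 233.610486 = 276.012890
θ=265°: crank pin P = (r cos θ, r sin θ) = (-4.357787, -49.809735)
θ=265°: h = r sin θ − e = -49.809735 − 13 = -62.809735
θ=265°: x = r cos θ + √(L² − h²) = -4.357787 + 225.412815 = 221.055028

θ=22°: 280.2890
θ=32°: 276.0129
θ=265°: 221.0550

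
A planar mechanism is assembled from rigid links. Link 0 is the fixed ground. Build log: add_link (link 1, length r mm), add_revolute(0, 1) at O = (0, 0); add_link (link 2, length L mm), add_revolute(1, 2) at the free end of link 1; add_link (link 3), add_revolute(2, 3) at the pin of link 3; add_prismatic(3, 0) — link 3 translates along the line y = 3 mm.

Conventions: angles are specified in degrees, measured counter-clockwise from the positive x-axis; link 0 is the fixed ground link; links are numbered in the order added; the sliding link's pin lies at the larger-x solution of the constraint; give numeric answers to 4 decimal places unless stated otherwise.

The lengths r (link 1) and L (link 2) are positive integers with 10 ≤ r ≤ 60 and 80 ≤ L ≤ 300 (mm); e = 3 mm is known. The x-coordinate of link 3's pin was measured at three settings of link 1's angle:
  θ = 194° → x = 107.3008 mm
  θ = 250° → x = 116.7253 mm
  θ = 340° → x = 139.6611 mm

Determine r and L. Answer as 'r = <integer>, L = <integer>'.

constraint per measurement: (x − r cos θ)² + (r sin θ − e)² = L²
subtracting the θ₁ and θ₂ equations cancels the r² and L² terms:
r = (x₁² − x₂²) / (2[(x₁cos θ₁ + e sin θ₁) − (x₂cos θ₂ + e sin θ₂)]) = 17.0001 → r = 17
L² = (x₁ − r cos θ₁)² + (r sin θ₁ − e)² = 15375.9970 → L = 124.0000 → L = 124
check at θ₃=340°: x = 139.6611 (printed 139.6611) ✓

r = 17, L = 124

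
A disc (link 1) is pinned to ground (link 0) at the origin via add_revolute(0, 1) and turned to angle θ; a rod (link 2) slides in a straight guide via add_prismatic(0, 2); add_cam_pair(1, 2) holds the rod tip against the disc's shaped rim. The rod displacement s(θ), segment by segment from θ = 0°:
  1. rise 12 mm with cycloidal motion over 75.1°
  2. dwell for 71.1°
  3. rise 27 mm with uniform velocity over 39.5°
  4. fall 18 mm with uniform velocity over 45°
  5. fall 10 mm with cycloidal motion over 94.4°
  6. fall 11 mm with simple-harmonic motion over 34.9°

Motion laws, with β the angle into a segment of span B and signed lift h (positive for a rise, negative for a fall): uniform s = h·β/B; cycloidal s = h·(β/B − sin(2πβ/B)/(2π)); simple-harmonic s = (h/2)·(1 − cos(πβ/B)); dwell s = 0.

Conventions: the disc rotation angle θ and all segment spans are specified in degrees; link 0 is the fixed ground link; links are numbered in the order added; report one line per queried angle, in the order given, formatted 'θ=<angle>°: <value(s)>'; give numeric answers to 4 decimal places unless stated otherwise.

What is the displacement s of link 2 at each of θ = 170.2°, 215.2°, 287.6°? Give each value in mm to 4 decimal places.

segment 1 (0° to 75.1°, cycloidal, h = 12) is passed completely: s = 0.0000 + (12) = 12.0000
segment 2 (75.1° to 146.2°, dwell): s unchanged at 12.0000
θ = 170.2° falls in segment 3 (146.2° to 185.7°, uniform, h = 27): β = 170.2 − 146.2 = 24°, B = 39.5°; Δs = 27·24/39.5 = 16.4051; s = 12.0000 + 16.4051 = 28.4051
segment 3 (146.2° to 185.7°, uniform, h = 27) is passed completely: s = 12.0000 + (27) = 39.0000
θ = 215.2° falls in segment 4 (185.7° to 230.7°, uniform, h = -18): β = 215.2 − 185.7 = 29.5°, B = 45°; Δs = -18·29.5/45 = -11.8000; s = 39.0000 − 11.8000 = 27.2000
segment 4 (185.7° to 230.7°, uniform, h = -18) is passed completely: s = 39.0000 + (-18) = 21.0000
θ = 287.6° falls in segment 5 (230.7° to 325.1°, cycloidal, h = -10): β = 287.6 − 230.7 = 56.9°, B = 94.4°; Δs = -10·(0.6028 − sin(2π·0.6028)/(2π)) = -6.9852; s = 21.0000 − 6.9852 = 14.0148

θ=170.2°: 28.4051
θ=215.2°: 27.2000
θ=287.6°: 14.0148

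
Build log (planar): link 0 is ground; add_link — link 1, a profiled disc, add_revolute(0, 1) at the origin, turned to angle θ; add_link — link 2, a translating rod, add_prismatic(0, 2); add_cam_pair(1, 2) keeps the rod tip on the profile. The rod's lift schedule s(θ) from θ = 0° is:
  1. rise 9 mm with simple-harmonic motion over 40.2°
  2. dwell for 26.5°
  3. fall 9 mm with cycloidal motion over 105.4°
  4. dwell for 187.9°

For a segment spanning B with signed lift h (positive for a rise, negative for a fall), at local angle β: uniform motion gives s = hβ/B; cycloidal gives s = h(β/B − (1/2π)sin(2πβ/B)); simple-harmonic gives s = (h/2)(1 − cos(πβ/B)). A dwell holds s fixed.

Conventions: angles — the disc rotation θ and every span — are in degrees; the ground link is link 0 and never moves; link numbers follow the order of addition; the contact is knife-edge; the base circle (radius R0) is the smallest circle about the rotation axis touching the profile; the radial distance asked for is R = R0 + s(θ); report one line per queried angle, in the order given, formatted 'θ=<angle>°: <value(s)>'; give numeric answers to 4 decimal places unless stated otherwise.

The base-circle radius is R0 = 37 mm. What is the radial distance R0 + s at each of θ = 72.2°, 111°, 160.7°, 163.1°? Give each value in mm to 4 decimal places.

seg 1 [0°–40.2°] simple-harmonic, h=9: full span → s += 9 → s = 9.0000
seg 2 [40.2°–66.7°] dwell: s stays 9.0000
seg 3 [66.7°–172.1°] cycloidal, h=-9: θ=72.2° here. β=5.5, B=105.4. -9·(0.0522 − sin(2π·0.0522)/(2π)) = -0.0084 → s = 8.9916
seg 3 [66.7°–172.1°] cycloidal, h=-9: θ=111° here. β=44.3, B=105.4. -9·(0.4203 − sin(2π·0.4203)/(2π)) = -3.0951 → s = 5.9049
seg 3 [66.7°–172.1°] cycloidal, h=-9: θ=160.7° here. β=94, B=105.4. -9·(0.8918 − sin(2π·0.8918)/(2π)) = -8.9268 → s = 0.0732
seg 3 [66.7°–172.1°] cycloidal, h=-9: θ=163.1° here. β=96.4, B=105.4. -9·(0.9146 − sin(2π·0.9146)/(2π)) = -8.9637 → s = 0.0363
θ=72.2°: R = R0 + s = 37 + 8.9916 = 45.9916
θ=111°: R = R0 + s = 37 + 5.9049 = 42.9049
θ=160.7°: R = R0 + s = 37 + 0.0732 = 37.0732
θ=163.1°: R = R0 + s = 37 + 0.0363 = 37.0363

θ=72.2°: 45.9916
θ=111°: 42.9049
θ=160.7°: 37.0732
θ=163.1°: 37.0363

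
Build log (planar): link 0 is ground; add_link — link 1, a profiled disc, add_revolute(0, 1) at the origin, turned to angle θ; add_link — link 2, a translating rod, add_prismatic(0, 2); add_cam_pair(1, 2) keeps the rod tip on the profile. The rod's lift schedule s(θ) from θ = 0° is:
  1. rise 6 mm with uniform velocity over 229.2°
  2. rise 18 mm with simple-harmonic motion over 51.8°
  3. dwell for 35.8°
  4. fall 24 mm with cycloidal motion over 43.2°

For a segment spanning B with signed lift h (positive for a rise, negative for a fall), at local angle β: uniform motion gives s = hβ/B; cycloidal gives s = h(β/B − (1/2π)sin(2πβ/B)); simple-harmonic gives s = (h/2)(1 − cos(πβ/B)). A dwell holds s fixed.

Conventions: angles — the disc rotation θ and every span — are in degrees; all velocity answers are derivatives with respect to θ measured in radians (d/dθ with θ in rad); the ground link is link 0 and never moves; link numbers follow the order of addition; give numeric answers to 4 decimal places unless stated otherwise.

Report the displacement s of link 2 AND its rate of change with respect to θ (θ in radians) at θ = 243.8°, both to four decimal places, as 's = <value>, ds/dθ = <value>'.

seg 1 [0°–229.2°] uniform, h=6: full span → s += 6 → s = 6.0000
seg 2 [229.2°–281°] simple-harmonic, h=18: θ=243.8° here. β=14.6, B=51.8. 18/2·(1 − cos(π·0.2819)) = 3.3037 → s = 9.3037
velocity in seg [229.2°–281°] (simple-harmonic), θ in radians: β = 14.6° = 0.2548 rad, B = 51.8° = 0.9041 rad; ds/dθ = (πh/(2B)) sin(πβ/B) = (π·18/(2·0.9041)) sin(π·0.2819) = 24.212789 mm/rad

s = 9.3037, ds/dθ = 24.2128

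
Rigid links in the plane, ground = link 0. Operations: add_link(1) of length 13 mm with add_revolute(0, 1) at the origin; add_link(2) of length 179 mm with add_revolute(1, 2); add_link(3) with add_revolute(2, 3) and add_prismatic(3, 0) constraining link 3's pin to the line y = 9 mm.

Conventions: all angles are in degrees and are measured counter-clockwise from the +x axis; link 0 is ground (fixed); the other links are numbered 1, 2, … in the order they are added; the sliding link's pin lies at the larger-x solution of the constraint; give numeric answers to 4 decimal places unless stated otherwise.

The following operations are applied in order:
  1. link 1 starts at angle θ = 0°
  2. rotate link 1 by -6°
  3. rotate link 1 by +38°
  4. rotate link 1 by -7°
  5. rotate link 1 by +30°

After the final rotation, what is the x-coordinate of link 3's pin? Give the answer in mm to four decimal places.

geometry: r = 13 mm, L = 179 mm, e = 9 mm; θ starts at 0°
rotate link 1 by -6°: θ ← 0° -6° = -6°
rotate link 1 by +38°: θ ← -6° +38° = 32°
rotate link 1 by -7°: θ ← 32° -7° = 25°
rotate link 1 by +30°: θ ← 25° +30° = 55°
crank pin P = (r cos θ, r sin θ) = (7.456494, 10.648977)
h = r sin θ − e = 10.648977 − 9 = 1.648977
x = r cos θ + √(L² − h²) = 7.456494 + 178.992405 = 186.448898

186.4489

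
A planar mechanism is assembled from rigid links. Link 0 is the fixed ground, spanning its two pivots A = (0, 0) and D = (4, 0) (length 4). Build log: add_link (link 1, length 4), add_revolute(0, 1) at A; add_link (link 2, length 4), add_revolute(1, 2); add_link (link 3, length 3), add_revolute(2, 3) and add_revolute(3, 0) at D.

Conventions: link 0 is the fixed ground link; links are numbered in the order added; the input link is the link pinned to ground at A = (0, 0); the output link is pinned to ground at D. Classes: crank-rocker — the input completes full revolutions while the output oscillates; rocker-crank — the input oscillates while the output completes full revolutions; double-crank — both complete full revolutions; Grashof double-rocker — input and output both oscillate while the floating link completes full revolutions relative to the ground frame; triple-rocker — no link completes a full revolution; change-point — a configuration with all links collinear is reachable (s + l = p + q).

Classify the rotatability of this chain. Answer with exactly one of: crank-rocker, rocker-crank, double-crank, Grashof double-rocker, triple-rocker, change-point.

lengths: ground=4, input=4, coupler=4, output=3
sorted: s=3 (shortest), l=4 (longest), p+q=8
s + l = 7 vs p + q = 8
s + l < p + q (Grashof) with shortest = output link → rocker-crank

rocker-crank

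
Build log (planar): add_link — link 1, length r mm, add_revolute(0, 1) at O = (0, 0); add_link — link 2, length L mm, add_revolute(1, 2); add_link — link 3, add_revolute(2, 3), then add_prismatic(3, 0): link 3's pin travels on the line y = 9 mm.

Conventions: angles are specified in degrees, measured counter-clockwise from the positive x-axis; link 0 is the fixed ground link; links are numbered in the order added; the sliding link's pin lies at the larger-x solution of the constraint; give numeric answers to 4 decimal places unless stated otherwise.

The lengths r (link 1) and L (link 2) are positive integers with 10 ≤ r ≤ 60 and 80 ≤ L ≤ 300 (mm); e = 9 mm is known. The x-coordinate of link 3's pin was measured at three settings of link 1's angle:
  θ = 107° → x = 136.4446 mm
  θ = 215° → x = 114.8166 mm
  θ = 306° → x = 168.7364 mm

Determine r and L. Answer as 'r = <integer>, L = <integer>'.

constraint per measurement: (x − r cos θ)² + (r sin θ − e)² = L²
subtracting the θ₁ and θ₂ equations cancels the r² and L² terms:
r = (x₁² − x₂²) / (2[(x₁cos θ₁ + e sin θ₁) − (x₂cos θ₂ + e sin θ₂)]) = 39.9999 → r = 40
L² = (x₁ − r cos θ₁)² + (r sin θ₁ − e)² = 22800.9927 → L = 151.0000 → L = 151
check at θ₃=306°: x = 168.7364 (printed 168.7364) ✓

r = 40, L = 151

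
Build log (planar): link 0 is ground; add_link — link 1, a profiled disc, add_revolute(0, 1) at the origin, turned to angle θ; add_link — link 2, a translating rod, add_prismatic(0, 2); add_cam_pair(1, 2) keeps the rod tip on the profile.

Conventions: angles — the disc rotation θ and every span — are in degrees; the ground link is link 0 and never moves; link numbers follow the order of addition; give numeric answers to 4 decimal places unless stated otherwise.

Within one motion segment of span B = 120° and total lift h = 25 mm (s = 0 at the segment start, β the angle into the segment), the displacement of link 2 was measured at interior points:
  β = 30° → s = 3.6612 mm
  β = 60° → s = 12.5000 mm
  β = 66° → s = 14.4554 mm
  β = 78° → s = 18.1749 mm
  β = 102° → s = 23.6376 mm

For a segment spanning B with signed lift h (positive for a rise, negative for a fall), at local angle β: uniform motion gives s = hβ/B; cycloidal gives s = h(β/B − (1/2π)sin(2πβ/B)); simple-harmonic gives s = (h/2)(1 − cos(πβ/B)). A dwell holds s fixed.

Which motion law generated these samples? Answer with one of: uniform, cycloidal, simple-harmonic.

candidates at β/B = r: uniform s = h·r (linear in β); cycloidal s = h·(r − sin(2πr)/(2π)); simple-harmonic s = (h/2)(1 − cos(πr))
β=30°: printed 3.6612 | uniform 6.2500, cycloidal 2.2711, simple-harmonic 3.6612
β=60°: printed 12.5000 | uniform 12.5000, cycloidal 12.5000, simple-harmonic 12.5000
β=66°: printed 14.4554 | uniform 13.7500, cycloidal 14.9795, simple-harmonic 14.4554
β=78°: printed 18.1749 | uniform 16.2500, cycloidal 19.4690, simple-harmonic 18.1749
β=102°: printed 23.6376 | uniform 21.2500, cycloidal 24.4690, simple-harmonic 23.6376
only one law matches every sample → simple-harmonic

simple-harmonic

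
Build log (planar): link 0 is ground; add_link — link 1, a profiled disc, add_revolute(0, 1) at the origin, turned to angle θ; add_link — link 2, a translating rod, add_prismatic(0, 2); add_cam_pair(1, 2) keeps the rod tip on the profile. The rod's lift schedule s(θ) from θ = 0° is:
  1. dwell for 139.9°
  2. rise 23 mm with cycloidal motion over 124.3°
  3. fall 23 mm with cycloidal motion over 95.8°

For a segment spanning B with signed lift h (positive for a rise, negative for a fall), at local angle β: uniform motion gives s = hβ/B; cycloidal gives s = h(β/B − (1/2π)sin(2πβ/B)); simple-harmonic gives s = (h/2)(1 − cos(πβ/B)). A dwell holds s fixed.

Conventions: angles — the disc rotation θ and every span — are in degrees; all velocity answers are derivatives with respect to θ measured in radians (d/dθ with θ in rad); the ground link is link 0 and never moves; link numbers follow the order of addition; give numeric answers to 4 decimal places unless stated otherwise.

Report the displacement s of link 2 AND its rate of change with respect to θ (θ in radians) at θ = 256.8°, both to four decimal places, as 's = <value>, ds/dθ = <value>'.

seg 1 [0°–139.9°] dwell: s stays 0.0000
seg 2 [139.9°–264.2°] cycloidal, h=23: θ=256.8° here. β=116.9, B=124.3. 23·(0.9405 − sin(2π·0.9405)/(2π)) = 22.9683 → s = 22.9683
velocity in seg [139.9°–264.2°] (cycloidal), θ in radians: β = 116.9° = 2.0403 rad, B = 124.3° = 2.1694 rad; ds/dθ = (h/B)(1 − cos(2πβ/B)) = (23/2.1694)(1 − cos(2π·0.9405)) = 0.733095 mm/rad

s = 22.9683, ds/dθ = 0.7331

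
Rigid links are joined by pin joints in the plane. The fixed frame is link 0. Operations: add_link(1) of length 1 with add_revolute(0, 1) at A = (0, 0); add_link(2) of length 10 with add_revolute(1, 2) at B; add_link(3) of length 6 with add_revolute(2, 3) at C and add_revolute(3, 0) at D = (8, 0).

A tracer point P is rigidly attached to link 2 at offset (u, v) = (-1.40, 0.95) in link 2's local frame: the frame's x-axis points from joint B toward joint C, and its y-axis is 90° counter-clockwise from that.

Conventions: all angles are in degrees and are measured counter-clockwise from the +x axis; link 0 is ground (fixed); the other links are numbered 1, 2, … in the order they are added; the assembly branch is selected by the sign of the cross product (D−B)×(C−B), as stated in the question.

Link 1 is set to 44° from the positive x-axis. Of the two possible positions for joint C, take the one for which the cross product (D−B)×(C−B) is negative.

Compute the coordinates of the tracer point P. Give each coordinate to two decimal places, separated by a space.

A=(0,0), D=(8.00,0)
B = A + 1.00·(cos44°, sin44°) = (0.7193, 0.6947)
|BD| = 7.3137
circle(B,10.00) ∩ circle(D,6.00): a=8.0322, h=5.9568
  candidates: C₊=(9.2810,5.8617) cross=43.567; C₋=(8.1494,-5.9981) cross=-43.567
  branch - wants cross < 0 → take C=(8.1494,-5.9981) (cross=-43.567)
ex = (C−B)/|BC| = (0.7430,-0.6693); ey = (0.6693,0.7430)
P = B + -1.40·ex + 0.95·ey = (0.3149,2.3375)

0.31 2.34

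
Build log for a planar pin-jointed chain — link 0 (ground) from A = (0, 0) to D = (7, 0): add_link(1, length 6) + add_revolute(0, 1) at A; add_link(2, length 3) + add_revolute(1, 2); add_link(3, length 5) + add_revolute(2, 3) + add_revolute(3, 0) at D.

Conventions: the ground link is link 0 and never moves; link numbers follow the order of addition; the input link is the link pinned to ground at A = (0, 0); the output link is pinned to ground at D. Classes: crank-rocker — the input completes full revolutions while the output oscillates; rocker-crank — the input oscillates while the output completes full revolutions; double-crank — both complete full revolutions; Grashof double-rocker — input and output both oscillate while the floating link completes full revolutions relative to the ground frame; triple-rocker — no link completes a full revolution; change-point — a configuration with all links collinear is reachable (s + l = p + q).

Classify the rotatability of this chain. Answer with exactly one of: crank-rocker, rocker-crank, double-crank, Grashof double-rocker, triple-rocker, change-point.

lengths: ground=7, input=6, coupler=3, output=5
sorted: s=3 (shortest), l=7 (longest), p+q=11
s + l = 10 vs p + q = 11
s + l < p + q (Grashof) with shortest = coupler link → Grashof double-rocker

Grashof double-rocker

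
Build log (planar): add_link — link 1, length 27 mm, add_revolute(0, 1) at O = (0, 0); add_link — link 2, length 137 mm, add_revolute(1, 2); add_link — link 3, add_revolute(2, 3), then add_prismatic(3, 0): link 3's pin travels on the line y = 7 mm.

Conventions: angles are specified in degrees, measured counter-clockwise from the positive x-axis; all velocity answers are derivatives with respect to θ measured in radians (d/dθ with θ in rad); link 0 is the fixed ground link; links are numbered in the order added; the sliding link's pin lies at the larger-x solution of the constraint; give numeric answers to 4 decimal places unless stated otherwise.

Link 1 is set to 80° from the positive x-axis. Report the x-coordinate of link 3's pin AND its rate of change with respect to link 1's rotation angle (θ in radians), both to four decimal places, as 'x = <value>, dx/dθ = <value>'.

geometry: r = 27 mm, L = 137 mm, e = 7 mm
crank pin P = (r cos θ, r sin θ) = (4.688501, 26.589809)
h = r sin θ − e = 26.589809 − 7 = 19.589809
x = r cos θ + √(L² − h²) = 4.688501 + 135.592180 = 140.280681
dx/dθ = −r sin θ − h·r cos θ/√(L² − h²) (θ in radians; h = 19.589809) = -27.267185

x = 140.2807, dx/dθ = -27.2672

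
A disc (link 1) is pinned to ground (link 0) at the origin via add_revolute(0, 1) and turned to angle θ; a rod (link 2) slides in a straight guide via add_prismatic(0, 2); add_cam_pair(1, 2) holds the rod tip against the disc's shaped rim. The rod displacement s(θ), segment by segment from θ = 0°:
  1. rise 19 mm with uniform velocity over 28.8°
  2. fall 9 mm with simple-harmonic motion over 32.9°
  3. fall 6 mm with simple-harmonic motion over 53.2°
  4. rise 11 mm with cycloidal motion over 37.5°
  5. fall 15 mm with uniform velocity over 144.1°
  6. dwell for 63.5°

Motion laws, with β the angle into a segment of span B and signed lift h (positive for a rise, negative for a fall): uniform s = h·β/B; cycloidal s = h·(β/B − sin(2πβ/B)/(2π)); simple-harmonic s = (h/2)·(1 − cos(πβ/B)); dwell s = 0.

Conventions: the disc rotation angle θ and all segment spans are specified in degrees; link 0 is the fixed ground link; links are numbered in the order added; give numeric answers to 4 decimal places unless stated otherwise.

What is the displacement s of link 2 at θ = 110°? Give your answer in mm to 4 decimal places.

segment 1 (0° to 28.8°, uniform, h = 19) is passed completely: s = 0.0000 + (19) = 19.0000
segment 2 (28.8° to 61.7°, simple-harmonic, h = -9) is passed completely: s = 19.0000 + (-9) = 10.0000
θ = 110° falls in segment 3 (61.7° to 114.9°, simple-harmonic, h = -6): β = 110 − 61.7 = 48.3°, B = 53.2°; Δs = -6/2·(1 − cos(π·0.9079)) = -5.8753; s = 10.0000 − 5.8753 = 4.1247

4.1247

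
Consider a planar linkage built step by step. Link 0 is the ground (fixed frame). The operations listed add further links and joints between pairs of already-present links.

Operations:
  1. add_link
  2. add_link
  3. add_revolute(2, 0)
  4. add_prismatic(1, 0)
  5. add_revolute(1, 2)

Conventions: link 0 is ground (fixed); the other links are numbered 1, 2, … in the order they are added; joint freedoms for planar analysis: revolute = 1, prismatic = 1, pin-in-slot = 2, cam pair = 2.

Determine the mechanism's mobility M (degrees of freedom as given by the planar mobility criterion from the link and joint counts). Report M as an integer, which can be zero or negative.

ground; <1,0,0>
#1 <2,0,0>
#2 <3,0,0>
R:2↔0 J1 <3,1,0>
P:1↔0 J1 <3,2,0>
R:1↔2 J1 <3,3,0>
3×2 − 2×3 − 1×0 = 0

M = 0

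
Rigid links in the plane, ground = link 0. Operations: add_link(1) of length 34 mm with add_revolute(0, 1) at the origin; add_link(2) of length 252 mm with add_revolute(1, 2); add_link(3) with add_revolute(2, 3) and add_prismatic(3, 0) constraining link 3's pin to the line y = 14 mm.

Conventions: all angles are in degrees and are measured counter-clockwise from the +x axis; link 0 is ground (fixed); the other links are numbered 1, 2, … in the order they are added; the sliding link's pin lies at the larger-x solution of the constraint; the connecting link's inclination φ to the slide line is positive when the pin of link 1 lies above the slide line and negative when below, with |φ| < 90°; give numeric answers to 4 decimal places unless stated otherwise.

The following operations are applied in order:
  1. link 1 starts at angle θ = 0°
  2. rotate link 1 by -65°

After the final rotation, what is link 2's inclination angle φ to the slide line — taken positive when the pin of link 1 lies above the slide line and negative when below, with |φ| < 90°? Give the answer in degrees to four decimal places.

geometry: r = 34 mm, L = 252 mm, e = 14 mm; θ starts at 0°
rotate link 1 by -65°: θ ← 0° -65° = -65°
h = r sin θ − e = -30.814465 − 14 = -44.814465
sin φ = h / L = -44.814465 / 252 = -0.17783518
φ = arcsin(-0.17783518) = -10.243690°

-10.2437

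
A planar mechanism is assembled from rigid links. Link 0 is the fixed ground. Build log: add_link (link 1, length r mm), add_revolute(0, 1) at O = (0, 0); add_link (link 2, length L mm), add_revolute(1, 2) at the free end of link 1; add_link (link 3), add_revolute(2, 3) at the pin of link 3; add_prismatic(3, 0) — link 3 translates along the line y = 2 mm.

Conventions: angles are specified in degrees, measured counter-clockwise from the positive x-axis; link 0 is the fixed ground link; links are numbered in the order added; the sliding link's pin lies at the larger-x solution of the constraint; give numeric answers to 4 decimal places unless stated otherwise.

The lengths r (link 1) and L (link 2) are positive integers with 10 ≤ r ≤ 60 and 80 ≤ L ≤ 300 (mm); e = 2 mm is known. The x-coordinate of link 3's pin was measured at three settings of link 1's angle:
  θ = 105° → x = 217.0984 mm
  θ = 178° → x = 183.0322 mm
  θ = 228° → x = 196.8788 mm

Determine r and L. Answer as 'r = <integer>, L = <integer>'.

constraint per measurement: (x − r cos θ)² + (r sin θ − e)² = L²
subtracting the θ₁ and θ₂ equations cancels the r² and L² terms:
r = (x₁² − x₂²) / (2[(x₁cos θ₁ + e sin θ₁) − (x₂cos θ₂ + e sin θ₂)]) = 53.0000 → r = 53
L² = (x₁ − r cos θ₁)² + (r sin θ₁ − e)² = 55695.9943 → L = 236.0000 → L = 236
check at θ₃=228°: x = 196.8788 (printed 196.8788) ✓

r = 53, L = 236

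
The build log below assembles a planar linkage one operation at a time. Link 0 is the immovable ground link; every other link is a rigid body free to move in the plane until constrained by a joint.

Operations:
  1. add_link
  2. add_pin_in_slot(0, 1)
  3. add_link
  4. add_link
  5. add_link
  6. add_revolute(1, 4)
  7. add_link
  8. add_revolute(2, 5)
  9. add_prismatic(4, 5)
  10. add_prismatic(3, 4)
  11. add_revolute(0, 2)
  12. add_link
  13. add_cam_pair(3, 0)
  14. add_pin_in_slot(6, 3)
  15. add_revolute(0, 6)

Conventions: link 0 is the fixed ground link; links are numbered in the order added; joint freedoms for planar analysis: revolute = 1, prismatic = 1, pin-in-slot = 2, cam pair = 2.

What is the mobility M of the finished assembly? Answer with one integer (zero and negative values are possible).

(L,J1,J2)=(1,0,0); link0 fixed
link1: (2,0,0)
PS 0-1 [J2]: (2,0,1)
link2: (3,0,1)
link3: (4,0,1)
link4: (5,0,1)
R 1-4 [J1]: (5,1,1)
link5: (6,1,1)
R 2-5 [J1]: (6,2,1)
P 4-5 [J1]: (6,3,1)
P 3-4 [J1]: (6,4,1)
R 0-2 [J1]: (6,5,1)
link6: (7,5,1)
C 3-0 [J2]: (7,5,2)
PS 6-3 [J2]: (7,5,3)
R 0-6 [J1]: (7,6,3)
Grübler: 3·6 − 2·6 − 3 = 3

M = 3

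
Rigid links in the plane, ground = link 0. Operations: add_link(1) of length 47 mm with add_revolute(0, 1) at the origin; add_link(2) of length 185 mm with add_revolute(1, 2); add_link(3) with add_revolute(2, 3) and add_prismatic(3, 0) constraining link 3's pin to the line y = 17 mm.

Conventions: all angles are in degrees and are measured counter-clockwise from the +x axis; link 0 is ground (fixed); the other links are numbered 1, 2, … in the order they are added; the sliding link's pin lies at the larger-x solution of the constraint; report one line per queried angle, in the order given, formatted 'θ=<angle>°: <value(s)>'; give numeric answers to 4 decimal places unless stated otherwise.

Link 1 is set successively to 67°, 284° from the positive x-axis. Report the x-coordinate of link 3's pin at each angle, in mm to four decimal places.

geometry: r = 47 mm, L = 185 mm, e = 17 mm
θ=67°: crank pin P = (r cos θ, r sin θ) = (18.364363, 43.263728)
θ=67°: h = r sin θ − e = 43.263728 − 17 = 26.263728
θ=67°: x = r cos θ + √(L² − h²) = 18.364363 + 183.126231 = 201.490594
θ=284°: crank pin P = (r cos θ, r sin θ) = (11.370329, -45.603899)
θ=284°: h = r sin θ − e = -45.603899 − 17 = -62.603899
θ=284°: x = r cos θ + √(L² − h²) = 11.370329 + 174.085473 = 185.455802

θ=67°: 201.4906
θ=284°: 185.4558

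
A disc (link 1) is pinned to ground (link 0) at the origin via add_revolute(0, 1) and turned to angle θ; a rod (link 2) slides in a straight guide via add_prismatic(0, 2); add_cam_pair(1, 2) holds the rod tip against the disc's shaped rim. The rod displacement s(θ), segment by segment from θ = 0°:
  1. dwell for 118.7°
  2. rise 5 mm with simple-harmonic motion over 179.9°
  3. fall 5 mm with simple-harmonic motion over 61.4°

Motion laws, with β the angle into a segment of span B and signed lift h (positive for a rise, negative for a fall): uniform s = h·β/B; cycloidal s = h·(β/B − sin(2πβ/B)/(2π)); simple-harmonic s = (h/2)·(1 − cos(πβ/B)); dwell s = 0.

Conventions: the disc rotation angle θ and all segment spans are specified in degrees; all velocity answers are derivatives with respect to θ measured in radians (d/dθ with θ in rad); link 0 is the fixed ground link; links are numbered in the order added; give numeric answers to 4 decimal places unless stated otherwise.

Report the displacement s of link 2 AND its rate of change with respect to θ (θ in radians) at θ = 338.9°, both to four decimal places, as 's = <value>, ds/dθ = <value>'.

segment 1 (0° to 118.7°, dwell): s unchanged at 0.0000
segment 2 (118.7° to 298.6°, simple-harmonic, h = 5) is passed completely: s = 0.0000 + (5) = 5.0000
θ = 338.9° falls in segment 3 (298.6° to 360°, simple-harmonic, h = -5): β = 338.9 − 298.6 = 40.3°, B = 61.4°; Δs = -5/2·(1 − cos(π·0.6564)) = -3.6792; s = 5.0000 − 3.6792 = 1.3208
velocity in seg [298.6°–360°] (simple-harmonic), θ in radians: β = 40.3° = 0.7034 rad, B = 61.4° = 1.0716 rad; ds/dθ = (πh/(2B)) sin(πβ/B) = (π·(-5)/(2·1.0716)) sin(π·0.6564) = -6.462487 mm/rad

s = 1.3208, ds/dθ = -6.4625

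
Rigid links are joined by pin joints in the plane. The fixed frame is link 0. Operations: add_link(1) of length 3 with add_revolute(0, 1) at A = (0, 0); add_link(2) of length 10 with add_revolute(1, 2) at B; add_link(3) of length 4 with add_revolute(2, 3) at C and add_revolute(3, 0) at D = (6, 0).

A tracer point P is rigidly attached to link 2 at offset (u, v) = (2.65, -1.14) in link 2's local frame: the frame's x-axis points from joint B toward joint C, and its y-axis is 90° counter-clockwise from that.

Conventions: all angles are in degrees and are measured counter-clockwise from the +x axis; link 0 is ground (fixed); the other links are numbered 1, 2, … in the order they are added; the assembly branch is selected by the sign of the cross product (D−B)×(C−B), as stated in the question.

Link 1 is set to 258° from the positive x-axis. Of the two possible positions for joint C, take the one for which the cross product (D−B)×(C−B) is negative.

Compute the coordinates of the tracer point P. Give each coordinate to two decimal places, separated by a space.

A=(0,0), D=(6.00,0)
B = A + 3.00·(cos258°, sin258°) = (-0.6237, -2.9344)
|BD| = 7.2446
circle(B,10.00) ∩ circle(D,4.00): a=9.4197, h=3.3569
  candidates: C₊=(6.6289,3.9502) cross=24.320; C₋=(9.3484,-2.1882) cross=-24.320
  branch - wants cross < 0 → take C=(9.3484,-2.1882) (cross=-24.320)
ex = (C−B)/|BC| = (0.9972,0.0746); ey = (-0.0746,0.9972)
P = B + 2.65·ex + -1.14·ey = (2.1039,-3.8735)

2.10 -3.87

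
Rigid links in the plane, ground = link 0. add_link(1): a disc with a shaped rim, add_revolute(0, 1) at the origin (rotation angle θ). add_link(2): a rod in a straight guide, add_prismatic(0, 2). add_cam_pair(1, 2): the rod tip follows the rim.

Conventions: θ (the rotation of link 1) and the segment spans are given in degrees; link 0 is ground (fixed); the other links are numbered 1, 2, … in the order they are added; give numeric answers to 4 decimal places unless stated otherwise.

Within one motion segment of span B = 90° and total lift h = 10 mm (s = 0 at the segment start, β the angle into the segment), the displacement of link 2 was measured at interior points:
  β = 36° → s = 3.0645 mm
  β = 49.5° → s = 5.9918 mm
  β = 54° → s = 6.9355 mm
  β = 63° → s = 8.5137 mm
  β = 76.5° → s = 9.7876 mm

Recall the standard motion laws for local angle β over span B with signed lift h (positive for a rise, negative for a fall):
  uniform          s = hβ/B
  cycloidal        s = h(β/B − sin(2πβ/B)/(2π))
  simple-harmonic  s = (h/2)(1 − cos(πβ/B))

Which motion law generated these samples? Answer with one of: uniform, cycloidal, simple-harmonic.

candidates at β/B = r: uniform s = h·r (linear in β); cycloidal s = h·(r − sin(2πr)/(2π)); simple-harmonic s = (h/2)(1 − cos(πr))
β=36°: printed 3.0645 | uniform 4.0000, cycloidal 3.0645, simple-harmonic 3.4549
β=49.5°: printed 5.9918 | uniform 5.5000, cycloidal 5.9918, simple-harmonic 5.7822
β=54°: printed 6.9355 | uniform 6.0000, cycloidal 6.9355, simple-harmonic 6.5451
β=63°: printed 8.5137 | uniform 7.0000, cycloidal 8.5137, simple-harmonic 7.9389
β=76.5°: printed 9.7876 | uniform 8.5000, cycloidal 9.7876, simple-harmonic 9.4550
only one law matches every sample → cycloidal

cycloidal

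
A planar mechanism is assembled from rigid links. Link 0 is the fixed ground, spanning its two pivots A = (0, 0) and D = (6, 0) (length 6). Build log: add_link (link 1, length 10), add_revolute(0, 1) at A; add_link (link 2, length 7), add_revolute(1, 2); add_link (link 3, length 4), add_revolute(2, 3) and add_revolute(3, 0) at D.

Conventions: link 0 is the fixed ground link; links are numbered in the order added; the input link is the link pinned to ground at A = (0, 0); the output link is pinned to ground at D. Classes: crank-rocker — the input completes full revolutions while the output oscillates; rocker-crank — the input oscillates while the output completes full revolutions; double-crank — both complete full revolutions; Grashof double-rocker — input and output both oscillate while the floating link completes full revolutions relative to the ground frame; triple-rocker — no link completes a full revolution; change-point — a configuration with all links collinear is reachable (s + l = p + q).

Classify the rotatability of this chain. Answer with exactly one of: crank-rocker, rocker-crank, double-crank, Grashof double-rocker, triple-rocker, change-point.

lengths: ground=6, input=10, coupler=7, output=4
sorted: s=4 (shortest), l=10 (longest), p+q=13
s + l = 14 vs p + q = 13
s + l > p + q → non-Grashof → no link fully rotates → triple-rocker

triple-rocker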